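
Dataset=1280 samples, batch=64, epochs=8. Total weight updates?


Iterations per epoch = 1280 / 64 = 20
Total updates = iterations_per_epoch * epochs
= 20 * 8
= 160

160


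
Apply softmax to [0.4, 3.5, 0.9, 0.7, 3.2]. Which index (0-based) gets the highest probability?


Softmax is a monotonic transformation, so it preserves the argmax.
We need to find the index of the maximum logit.
Index 0: 0.4
Index 1: 3.5
Index 2: 0.9
Index 3: 0.7
Index 4: 3.2
Maximum logit = 3.5 at index 1

1


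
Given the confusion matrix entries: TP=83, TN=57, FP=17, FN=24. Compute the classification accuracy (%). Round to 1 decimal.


Accuracy = (TP + TN) / (TP + TN + FP + FN) * 100
= (83 + 57) / (83 + 57 + 17 + 24)
= 140 / 181
= 0.7735
= 77.3%

77.3


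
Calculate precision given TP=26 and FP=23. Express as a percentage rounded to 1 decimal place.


Precision = TP / (TP + FP) * 100
= 26 / (26 + 23)
= 26 / 49
= 0.5306
= 53.1%

53.1


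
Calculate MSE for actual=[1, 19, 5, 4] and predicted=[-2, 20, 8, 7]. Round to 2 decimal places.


Differences: [3, -1, -3, -3]
Squared errors: [9, 1, 9, 9]
Sum of squared errors = 28
MSE = 28 / 4 = 7.00

7.00


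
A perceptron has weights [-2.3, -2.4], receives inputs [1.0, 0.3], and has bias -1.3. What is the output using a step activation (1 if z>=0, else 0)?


z = w . x + b
= -2.3*1.0 + -2.4*0.3 + -1.3
= -2.3 + -0.72 + -1.3
= -3.02 + -1.3
= -4.32
Since z = -4.32 < 0, output = 0

0


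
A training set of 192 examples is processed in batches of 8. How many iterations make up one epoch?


Iterations per epoch = dataset_size / batch_size
= 192 / 8
= 24

24


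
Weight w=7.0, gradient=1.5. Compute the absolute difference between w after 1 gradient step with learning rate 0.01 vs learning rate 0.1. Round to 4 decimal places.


With lr=0.01: w_new = 7.0 - 0.01 * 1.5 = 6.985
With lr=0.1: w_new = 7.0 - 0.1 * 1.5 = 6.85
Absolute difference = |6.985 - 6.85|
= 0.1350

0.1350


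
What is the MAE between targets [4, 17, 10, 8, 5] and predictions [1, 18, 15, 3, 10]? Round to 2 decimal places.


Absolute errors: [3, 1, 5, 5, 5]
Sum of absolute errors = 19
MAE = 19 / 5 = 3.80

3.80


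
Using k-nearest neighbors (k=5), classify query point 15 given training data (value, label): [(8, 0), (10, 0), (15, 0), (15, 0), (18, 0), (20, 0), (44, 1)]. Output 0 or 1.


Distances from query 15:
Point 15 (class 0): distance = 0
Point 15 (class 0): distance = 0
Point 18 (class 0): distance = 3
Point 10 (class 0): distance = 5
Point 20 (class 0): distance = 5
K=5 nearest neighbors: classes = [0, 0, 0, 0, 0]
Votes for class 1: 0 / 5
Majority vote => class 0

0


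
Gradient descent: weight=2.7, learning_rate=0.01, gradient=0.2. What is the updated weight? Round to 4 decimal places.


w_new = w_old - lr * gradient
= 2.7 - 0.01 * 0.2
= 2.7 - (0.002)
= 2.6980

2.6980


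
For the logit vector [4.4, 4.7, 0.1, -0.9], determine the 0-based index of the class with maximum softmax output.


Softmax is a monotonic transformation, so it preserves the argmax.
We need to find the index of the maximum logit.
Index 0: 4.4
Index 1: 4.7
Index 2: 0.1
Index 3: -0.9
Maximum logit = 4.7 at index 1

1


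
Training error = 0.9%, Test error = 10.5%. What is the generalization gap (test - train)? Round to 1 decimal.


Generalization gap = test_error - train_error
= 10.5 - 0.9
= 9.6%
A moderate gap.

9.6


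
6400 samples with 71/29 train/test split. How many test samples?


Train samples = 6400 * 71% = 4544
Test samples = 6400 - 4544
= 1856

1856


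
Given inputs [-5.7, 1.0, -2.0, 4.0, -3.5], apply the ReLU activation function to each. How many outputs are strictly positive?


ReLU(x) = max(0, x) for each element:
ReLU(-5.7) = 0
ReLU(1.0) = 1.0
ReLU(-2.0) = 0
ReLU(4.0) = 4.0
ReLU(-3.5) = 0
Active neurons (>0): 2

2


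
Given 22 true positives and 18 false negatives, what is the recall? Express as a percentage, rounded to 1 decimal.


Recall = TP / (TP + FN) * 100
= 22 / (22 + 18)
= 22 / 40
= 0.55
= 55.0%

55.0


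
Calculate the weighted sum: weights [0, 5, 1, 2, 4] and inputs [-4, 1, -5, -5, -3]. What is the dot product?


Element-wise products:
0 * -4 = 0
5 * 1 = 5
1 * -5 = -5
2 * -5 = -10
4 * -3 = -12
Sum = 0 + 5 + -5 + -10 + -12
= -22

-22


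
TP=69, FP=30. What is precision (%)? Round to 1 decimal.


Precision = TP / (TP + FP) * 100
= 69 / (69 + 30)
= 69 / 99
= 0.697
= 69.7%

69.7


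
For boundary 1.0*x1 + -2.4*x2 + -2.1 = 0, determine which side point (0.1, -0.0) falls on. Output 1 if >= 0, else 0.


Compute 1.0 * 0.1 + -2.4 * -0.0 + -2.1
= 0.1 + 0.0 + -2.1
= -2.0
Since -2.0 < 0, the point is on the negative side.

0


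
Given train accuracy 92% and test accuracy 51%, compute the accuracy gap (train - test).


Gap = train_accuracy - test_accuracy
= 92 - 51
= 41%
This large gap strongly indicates overfitting.

41


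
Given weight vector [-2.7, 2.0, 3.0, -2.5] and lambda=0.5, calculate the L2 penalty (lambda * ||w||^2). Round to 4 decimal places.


Squaring each weight:
(-2.7)^2 = 7.29
2.0^2 = 4.0
3.0^2 = 9.0
(-2.5)^2 = 6.25
Sum of squares = 26.54
Penalty = 0.5 * 26.54 = 13.2700

13.2700


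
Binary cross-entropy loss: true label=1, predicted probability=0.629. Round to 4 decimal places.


For y=1: Loss = -log(p)
= -log(0.629)
= -(-0.4636)
= 0.4636

0.4636


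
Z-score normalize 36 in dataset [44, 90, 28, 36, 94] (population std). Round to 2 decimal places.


Mean = (44 + 90 + 28 + 36 + 94) / 5 = 58.4
Variance = sum((x_i - mean)^2) / n = 779.84
Std = sqrt(779.84) = 27.9256
Z = (x - mean) / std
= (36 - 58.4) / 27.9256
= -22.4 / 27.9256
= -0.80

-0.80


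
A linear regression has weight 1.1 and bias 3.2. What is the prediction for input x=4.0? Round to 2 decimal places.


y = 1.1 * 4.0 + (3.2)
= 4.4 + (3.2)
= 7.60

7.60


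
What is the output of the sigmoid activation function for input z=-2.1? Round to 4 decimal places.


sigmoid(z) = 1 / (1 + exp(-z))
exp(-(-2.1)) = exp(2.1) = 8.1662
1 + 8.1662 = 9.1662
1 / 9.1662 = 0.1091

0.1091


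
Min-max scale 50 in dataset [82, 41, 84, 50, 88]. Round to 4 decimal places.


Min = 41, Max = 88
Range = 88 - 41 = 47
Scaled = (x - min) / (max - min)
= (50 - 41) / 47
= 9 / 47
= 0.1915

0.1915


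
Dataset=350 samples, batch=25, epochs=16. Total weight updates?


Iterations per epoch = 350 / 25 = 14
Total updates = iterations_per_epoch * epochs
= 14 * 16
= 224

224


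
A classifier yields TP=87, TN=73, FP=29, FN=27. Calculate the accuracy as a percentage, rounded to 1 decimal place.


Accuracy = (TP + TN) / (TP + TN + FP + FN) * 100
= (87 + 73) / (87 + 73 + 29 + 27)
= 160 / 216
= 0.7407
= 74.1%

74.1


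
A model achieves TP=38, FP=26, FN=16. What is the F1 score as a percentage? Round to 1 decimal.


Precision = TP / (TP + FP) = 38 / 64 = 0.5938
Recall = TP / (TP + FN) = 38 / 54 = 0.7037
F1 = 2 * P * R / (P + R)
= 2 * 0.5938 * 0.7037 / (0.5938 + 0.7037)
= 0.8356 / 1.2975
= 0.6441
As percentage: 64.4%

64.4


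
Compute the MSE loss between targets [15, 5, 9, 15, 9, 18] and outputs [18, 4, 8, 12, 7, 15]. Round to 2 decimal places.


Differences: [-3, 1, 1, 3, 2, 3]
Squared errors: [9, 1, 1, 9, 4, 9]
Sum of squared errors = 33
MSE = 33 / 6 = 5.50

5.50


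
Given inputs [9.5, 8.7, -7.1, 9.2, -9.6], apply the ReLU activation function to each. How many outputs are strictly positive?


ReLU(x) = max(0, x) for each element:
ReLU(9.5) = 9.5
ReLU(8.7) = 8.7
ReLU(-7.1) = 0
ReLU(9.2) = 9.2
ReLU(-9.6) = 0
Active neurons (>0): 3

3


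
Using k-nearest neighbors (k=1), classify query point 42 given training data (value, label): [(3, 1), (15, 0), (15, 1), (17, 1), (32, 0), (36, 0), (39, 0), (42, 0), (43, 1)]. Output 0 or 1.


Distances from query 42:
Point 42 (class 0): distance = 0
K=1 nearest neighbors: classes = [0]
Votes for class 1: 0 / 1
Majority vote => class 0

0


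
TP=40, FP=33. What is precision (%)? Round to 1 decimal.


Precision = TP / (TP + FP) * 100
= 40 / (40 + 33)
= 40 / 73
= 0.5479
= 54.8%

54.8


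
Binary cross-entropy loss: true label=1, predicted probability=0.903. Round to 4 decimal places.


For y=1: Loss = -log(p)
= -log(0.903)
= -(-0.102)
= 0.1020

0.1020


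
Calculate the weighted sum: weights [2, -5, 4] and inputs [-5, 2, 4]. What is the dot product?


Element-wise products:
2 * -5 = -10
-5 * 2 = -10
4 * 4 = 16
Sum = -10 + -10 + 16
= -4

-4


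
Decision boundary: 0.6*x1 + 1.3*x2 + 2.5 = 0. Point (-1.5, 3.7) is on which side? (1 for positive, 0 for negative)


Compute 0.6 * -1.5 + 1.3 * 3.7 + 2.5
= -0.9 + 4.81 + 2.5
= 6.41
Since 6.41 >= 0, the point is on the positive side.

1


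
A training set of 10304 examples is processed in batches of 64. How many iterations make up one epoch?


Iterations per epoch = dataset_size / batch_size
= 10304 / 64
= 161

161


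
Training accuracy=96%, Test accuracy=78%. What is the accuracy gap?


Gap = train_accuracy - test_accuracy
= 96 - 78
= 18%
This gap suggests the model is overfitting.

18


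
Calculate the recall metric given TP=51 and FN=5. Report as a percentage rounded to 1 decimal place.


Recall = TP / (TP + FN) * 100
= 51 / (51 + 5)
= 51 / 56
= 0.9107
= 91.1%

91.1


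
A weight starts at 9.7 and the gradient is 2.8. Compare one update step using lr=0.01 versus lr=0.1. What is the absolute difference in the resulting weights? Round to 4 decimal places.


With lr=0.01: w_new = 9.7 - 0.01 * 2.8 = 9.672
With lr=0.1: w_new = 9.7 - 0.1 * 2.8 = 9.42
Absolute difference = |9.672 - 9.42|
= 0.2520

0.2520


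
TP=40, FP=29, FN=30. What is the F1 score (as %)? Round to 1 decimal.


Precision = TP / (TP + FP) = 40 / 69 = 0.5797
Recall = TP / (TP + FN) = 40 / 70 = 0.5714
F1 = 2 * P * R / (P + R)
= 2 * 0.5797 * 0.5714 / (0.5797 + 0.5714)
= 0.6625 / 1.1511
= 0.5755
As percentage: 57.6%

57.6


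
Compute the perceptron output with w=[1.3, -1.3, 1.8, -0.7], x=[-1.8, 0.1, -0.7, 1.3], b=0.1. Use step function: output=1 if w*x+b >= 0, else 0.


z = w . x + b
= 1.3*-1.8 + -1.3*0.1 + 1.8*-0.7 + -0.7*1.3 + 0.1
= -2.34 + -0.13 + -1.26 + -0.91 + 0.1
= -4.64 + 0.1
= -4.54
Since z = -4.54 < 0, output = 0

0


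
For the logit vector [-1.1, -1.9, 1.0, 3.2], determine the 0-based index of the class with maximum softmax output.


Softmax is a monotonic transformation, so it preserves the argmax.
We need to find the index of the maximum logit.
Index 0: -1.1
Index 1: -1.9
Index 2: 1.0
Index 3: 3.2
Maximum logit = 3.2 at index 3

3


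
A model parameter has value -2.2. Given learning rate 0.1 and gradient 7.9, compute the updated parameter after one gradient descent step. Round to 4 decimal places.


w_new = w_old - lr * gradient
= -2.2 - 0.1 * 7.9
= -2.2 - (0.79)
= -2.9900

-2.9900


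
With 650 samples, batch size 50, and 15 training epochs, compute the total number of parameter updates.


Iterations per epoch = 650 / 50 = 13
Total updates = iterations_per_epoch * epochs
= 13 * 15
= 195

195


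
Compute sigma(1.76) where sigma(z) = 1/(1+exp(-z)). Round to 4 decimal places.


sigmoid(z) = 1 / (1 + exp(-z))
exp(-(1.76)) = exp(-1.76) = 0.172
1 + 0.172 = 1.172
1 / 1.172 = 0.8532

0.8532


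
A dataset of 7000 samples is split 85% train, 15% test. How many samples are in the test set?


Train samples = 7000 * 85% = 5950
Test samples = 7000 - 5950
= 1050

1050


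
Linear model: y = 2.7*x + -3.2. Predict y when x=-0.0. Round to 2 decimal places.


y = 2.7 * -0.0 + (-3.2)
= -0.0 + (-3.2)
= -3.20

-3.20


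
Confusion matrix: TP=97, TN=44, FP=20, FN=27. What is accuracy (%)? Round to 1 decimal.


Accuracy = (TP + TN) / (TP + TN + FP + FN) * 100
= (97 + 44) / (97 + 44 + 20 + 27)
= 141 / 188
= 0.75
= 75.0%

75.0


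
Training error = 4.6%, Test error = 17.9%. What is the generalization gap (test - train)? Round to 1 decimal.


Generalization gap = test_error - train_error
= 17.9 - 4.6
= 13.3%
A large gap suggests overfitting.

13.3


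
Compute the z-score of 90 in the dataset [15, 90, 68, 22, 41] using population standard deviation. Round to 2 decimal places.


Mean = (15 + 90 + 68 + 22 + 41) / 5 = 47.2
Variance = sum((x_i - mean)^2) / n = 794.96
Std = sqrt(794.96) = 28.195
Z = (x - mean) / std
= (90 - 47.2) / 28.195
= 42.8 / 28.195
= 1.52

1.52


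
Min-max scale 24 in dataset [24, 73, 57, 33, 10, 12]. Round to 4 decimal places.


Min = 10, Max = 73
Range = 73 - 10 = 63
Scaled = (x - min) / (max - min)
= (24 - 10) / 63
= 14 / 63
= 0.2222

0.2222


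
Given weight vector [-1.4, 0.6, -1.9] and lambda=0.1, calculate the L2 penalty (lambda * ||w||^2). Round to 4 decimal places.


Squaring each weight:
(-1.4)^2 = 1.96
0.6^2 = 0.36
(-1.9)^2 = 3.61
Sum of squares = 5.93
Penalty = 0.1 * 5.93 = 0.5930

0.5930


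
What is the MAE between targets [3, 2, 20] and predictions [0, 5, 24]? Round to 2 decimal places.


Absolute errors: [3, 3, 4]
Sum of absolute errors = 10
MAE = 10 / 3 = 3.33

3.33


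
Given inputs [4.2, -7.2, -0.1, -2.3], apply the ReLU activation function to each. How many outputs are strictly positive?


ReLU(x) = max(0, x) for each element:
ReLU(4.2) = 4.2
ReLU(-7.2) = 0
ReLU(-0.1) = 0
ReLU(-2.3) = 0
Active neurons (>0): 1

1


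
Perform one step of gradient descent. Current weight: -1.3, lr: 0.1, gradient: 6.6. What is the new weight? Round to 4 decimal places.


w_new = w_old - lr * gradient
= -1.3 - 0.1 * 6.6
= -1.3 - (0.66)
= -1.9600

-1.9600


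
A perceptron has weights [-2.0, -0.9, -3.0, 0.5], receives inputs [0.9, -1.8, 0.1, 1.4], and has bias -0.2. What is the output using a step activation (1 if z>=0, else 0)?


z = w . x + b
= -2.0*0.9 + -0.9*-1.8 + -3.0*0.1 + 0.5*1.4 + -0.2
= -1.8 + 1.62 + -0.3 + 0.7 + -0.2
= 0.22 + -0.2
= 0.02
Since z = 0.02 >= 0, output = 1

1


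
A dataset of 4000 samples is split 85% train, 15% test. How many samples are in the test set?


Train samples = 4000 * 85% = 3400
Test samples = 4000 - 3400
= 600

600


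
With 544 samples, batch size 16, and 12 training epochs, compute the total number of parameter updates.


Iterations per epoch = 544 / 16 = 34
Total updates = iterations_per_epoch * epochs
= 34 * 12
= 408

408


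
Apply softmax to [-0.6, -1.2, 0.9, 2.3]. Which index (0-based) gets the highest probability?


Softmax is a monotonic transformation, so it preserves the argmax.
We need to find the index of the maximum logit.
Index 0: -0.6
Index 1: -1.2
Index 2: 0.9
Index 3: 2.3
Maximum logit = 2.3 at index 3

3


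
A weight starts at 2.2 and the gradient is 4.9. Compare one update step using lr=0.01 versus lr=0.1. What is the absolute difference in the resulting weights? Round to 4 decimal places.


With lr=0.01: w_new = 2.2 - 0.01 * 4.9 = 2.151
With lr=0.1: w_new = 2.2 - 0.1 * 4.9 = 1.71
Absolute difference = |2.151 - 1.71|
= 0.4410

0.4410


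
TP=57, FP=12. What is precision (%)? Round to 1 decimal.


Precision = TP / (TP + FP) * 100
= 57 / (57 + 12)
= 57 / 69
= 0.8261
= 82.6%

82.6


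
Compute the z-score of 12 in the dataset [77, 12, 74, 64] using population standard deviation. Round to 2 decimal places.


Mean = (77 + 12 + 74 + 64) / 4 = 56.75
Variance = sum((x_i - mean)^2) / n = 690.6875
Std = sqrt(690.6875) = 26.2809
Z = (x - mean) / std
= (12 - 56.75) / 26.2809
= -44.75 / 26.2809
= -1.70

-1.70


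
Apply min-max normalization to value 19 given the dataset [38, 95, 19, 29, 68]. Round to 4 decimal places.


Min = 19, Max = 95
Range = 95 - 19 = 76
Scaled = (x - min) / (max - min)
= (19 - 19) / 76
= 0 / 76
= 0.0000

0.0000


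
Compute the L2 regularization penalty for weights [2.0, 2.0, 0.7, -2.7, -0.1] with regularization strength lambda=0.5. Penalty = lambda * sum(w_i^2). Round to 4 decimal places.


Squaring each weight:
2.0^2 = 4.0
2.0^2 = 4.0
0.7^2 = 0.49
(-2.7)^2 = 7.29
(-0.1)^2 = 0.01
Sum of squares = 15.79
Penalty = 0.5 * 15.79 = 7.8950

7.8950


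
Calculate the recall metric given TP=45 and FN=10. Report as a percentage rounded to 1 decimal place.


Recall = TP / (TP + FN) * 100
= 45 / (45 + 10)
= 45 / 55
= 0.8182
= 81.8%

81.8


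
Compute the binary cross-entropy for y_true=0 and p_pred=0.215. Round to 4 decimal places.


For y=0: Loss = -log(1-p)
= -log(1 - 0.215)
= -log(0.785)
= -(-0.2421)
= 0.2421

0.2421


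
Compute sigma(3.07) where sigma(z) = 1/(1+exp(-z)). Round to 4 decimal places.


sigmoid(z) = 1 / (1 + exp(-z))
exp(-(3.07)) = exp(-3.07) = 0.0464
1 + 0.0464 = 1.0464
1 / 1.0464 = 0.9556

0.9556


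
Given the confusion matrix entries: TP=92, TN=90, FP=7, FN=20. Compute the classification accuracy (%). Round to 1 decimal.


Accuracy = (TP + TN) / (TP + TN + FP + FN) * 100
= (92 + 90) / (92 + 90 + 7 + 20)
= 182 / 209
= 0.8708
= 87.1%

87.1


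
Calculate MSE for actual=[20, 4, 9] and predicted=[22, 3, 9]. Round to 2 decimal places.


Differences: [-2, 1, 0]
Squared errors: [4, 1, 0]
Sum of squared errors = 5
MSE = 5 / 3 = 1.67

1.67


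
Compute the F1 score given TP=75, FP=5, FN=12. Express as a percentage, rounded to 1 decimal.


Precision = TP / (TP + FP) = 75 / 80 = 0.9375
Recall = TP / (TP + FN) = 75 / 87 = 0.8621
F1 = 2 * P * R / (P + R)
= 2 * 0.9375 * 0.8621 / (0.9375 + 0.8621)
= 1.6164 / 1.7996
= 0.8982
As percentage: 89.8%

89.8


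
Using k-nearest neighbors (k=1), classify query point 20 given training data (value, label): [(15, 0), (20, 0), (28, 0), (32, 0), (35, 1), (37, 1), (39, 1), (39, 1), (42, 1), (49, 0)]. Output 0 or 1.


Distances from query 20:
Point 20 (class 0): distance = 0
K=1 nearest neighbors: classes = [0]
Votes for class 1: 0 / 1
Majority vote => class 0

0


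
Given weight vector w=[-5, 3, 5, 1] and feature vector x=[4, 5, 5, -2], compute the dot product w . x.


Element-wise products:
-5 * 4 = -20
3 * 5 = 15
5 * 5 = 25
1 * -2 = -2
Sum = -20 + 15 + 25 + -2
= 18

18


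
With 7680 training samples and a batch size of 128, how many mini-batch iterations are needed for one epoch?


Iterations per epoch = dataset_size / batch_size
= 7680 / 128
= 60

60


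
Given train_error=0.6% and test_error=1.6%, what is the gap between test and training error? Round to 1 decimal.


Generalization gap = test_error - train_error
= 1.6 - 0.6
= 1.0%
A small gap suggests good generalization.

1.0


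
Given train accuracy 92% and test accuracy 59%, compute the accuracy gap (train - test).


Gap = train_accuracy - test_accuracy
= 92 - 59
= 33%
This large gap strongly indicates overfitting.

33


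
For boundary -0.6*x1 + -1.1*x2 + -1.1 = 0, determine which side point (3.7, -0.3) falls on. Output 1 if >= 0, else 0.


Compute -0.6 * 3.7 + -1.1 * -0.3 + -1.1
= -2.22 + 0.33 + -1.1
= -2.99
Since -2.99 < 0, the point is on the negative side.

0


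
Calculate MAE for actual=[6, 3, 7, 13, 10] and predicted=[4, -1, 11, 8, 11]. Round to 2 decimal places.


Absolute errors: [2, 4, 4, 5, 1]
Sum of absolute errors = 16
MAE = 16 / 5 = 3.20

3.20


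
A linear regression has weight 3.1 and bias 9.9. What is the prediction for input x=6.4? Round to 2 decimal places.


y = 3.1 * 6.4 + (9.9)
= 19.84 + (9.9)
= 29.74

29.74


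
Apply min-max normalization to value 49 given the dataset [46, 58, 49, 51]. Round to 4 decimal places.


Min = 46, Max = 58
Range = 58 - 46 = 12
Scaled = (x - min) / (max - min)
= (49 - 46) / 12
= 3 / 12
= 0.2500

0.2500


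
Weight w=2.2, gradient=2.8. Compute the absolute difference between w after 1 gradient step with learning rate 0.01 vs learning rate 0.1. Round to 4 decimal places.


With lr=0.01: w_new = 2.2 - 0.01 * 2.8 = 2.172
With lr=0.1: w_new = 2.2 - 0.1 * 2.8 = 1.92
Absolute difference = |2.172 - 1.92|
= 0.2520

0.2520


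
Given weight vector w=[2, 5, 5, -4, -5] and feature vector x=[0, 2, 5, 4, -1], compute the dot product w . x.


Element-wise products:
2 * 0 = 0
5 * 2 = 10
5 * 5 = 25
-4 * 4 = -16
-5 * -1 = 5
Sum = 0 + 10 + 25 + -16 + 5
= 24

24


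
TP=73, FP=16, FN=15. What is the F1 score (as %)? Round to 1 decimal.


Precision = TP / (TP + FP) = 73 / 89 = 0.8202
Recall = TP / (TP + FN) = 73 / 88 = 0.8295
F1 = 2 * P * R / (P + R)
= 2 * 0.8202 * 0.8295 / (0.8202 + 0.8295)
= 1.3608 / 1.6498
= 0.8249
As percentage: 82.5%

82.5


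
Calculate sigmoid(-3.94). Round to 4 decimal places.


sigmoid(z) = 1 / (1 + exp(-z))
exp(-(-3.94)) = exp(3.94) = 51.4186
1 + 51.4186 = 52.4186
1 / 52.4186 = 0.0191

0.0191


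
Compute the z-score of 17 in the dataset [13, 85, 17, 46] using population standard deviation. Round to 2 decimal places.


Mean = (13 + 85 + 17 + 46) / 4 = 40.25
Variance = sum((x_i - mean)^2) / n = 829.6875
Std = sqrt(829.6875) = 28.8043
Z = (x - mean) / std
= (17 - 40.25) / 28.8043
= -23.25 / 28.8043
= -0.81

-0.81


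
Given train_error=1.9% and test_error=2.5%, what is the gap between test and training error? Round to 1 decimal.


Generalization gap = test_error - train_error
= 2.5 - 1.9
= 0.6%
A small gap suggests good generalization.

0.6


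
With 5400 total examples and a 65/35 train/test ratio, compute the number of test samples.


Train samples = 5400 * 65% = 3510
Test samples = 5400 - 3510
= 1890

1890


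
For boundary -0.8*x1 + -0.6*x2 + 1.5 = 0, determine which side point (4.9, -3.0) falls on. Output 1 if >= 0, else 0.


Compute -0.8 * 4.9 + -0.6 * -3.0 + 1.5
= -3.92 + 1.8 + 1.5
= -0.62
Since -0.62 < 0, the point is on the negative side.

0


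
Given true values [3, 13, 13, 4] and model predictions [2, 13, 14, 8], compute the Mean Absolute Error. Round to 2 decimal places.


Absolute errors: [1, 0, 1, 4]
Sum of absolute errors = 6
MAE = 6 / 4 = 1.50

1.50


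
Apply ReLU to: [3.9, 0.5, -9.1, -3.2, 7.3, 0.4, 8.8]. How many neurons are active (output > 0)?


ReLU(x) = max(0, x) for each element:
ReLU(3.9) = 3.9
ReLU(0.5) = 0.5
ReLU(-9.1) = 0
ReLU(-3.2) = 0
ReLU(7.3) = 7.3
ReLU(0.4) = 0.4
ReLU(8.8) = 8.8
Active neurons (>0): 5

5


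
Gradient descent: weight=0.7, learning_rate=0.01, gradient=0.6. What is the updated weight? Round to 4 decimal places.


w_new = w_old - lr * gradient
= 0.7 - 0.01 * 0.6
= 0.7 - (0.006)
= 0.6940

0.6940


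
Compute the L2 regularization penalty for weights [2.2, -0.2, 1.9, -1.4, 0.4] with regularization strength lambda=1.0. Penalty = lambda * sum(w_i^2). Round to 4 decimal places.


Squaring each weight:
2.2^2 = 4.84
(-0.2)^2 = 0.04
1.9^2 = 3.61
(-1.4)^2 = 1.96
0.4^2 = 0.16
Sum of squares = 10.61
Penalty = 1.0 * 10.61 = 10.6100

10.6100


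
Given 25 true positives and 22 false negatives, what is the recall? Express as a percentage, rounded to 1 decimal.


Recall = TP / (TP + FN) * 100
= 25 / (25 + 22)
= 25 / 47
= 0.5319
= 53.2%

53.2


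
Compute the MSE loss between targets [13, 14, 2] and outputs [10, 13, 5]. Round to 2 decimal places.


Differences: [3, 1, -3]
Squared errors: [9, 1, 9]
Sum of squared errors = 19
MSE = 19 / 3 = 6.33

6.33


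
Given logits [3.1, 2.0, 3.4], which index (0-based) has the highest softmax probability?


Softmax is a monotonic transformation, so it preserves the argmax.
We need to find the index of the maximum logit.
Index 0: 3.1
Index 1: 2.0
Index 2: 3.4
Maximum logit = 3.4 at index 2

2


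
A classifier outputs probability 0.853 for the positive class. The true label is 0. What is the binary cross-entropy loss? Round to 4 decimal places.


For y=0: Loss = -log(1-p)
= -log(1 - 0.853)
= -log(0.147)
= -(-1.9173)
= 1.9173

1.9173


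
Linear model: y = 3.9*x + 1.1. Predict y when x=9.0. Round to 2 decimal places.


y = 3.9 * 9.0 + (1.1)
= 35.1 + (1.1)
= 36.20

36.20


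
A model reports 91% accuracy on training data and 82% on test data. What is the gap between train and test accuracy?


Gap = train_accuracy - test_accuracy
= 91 - 82
= 9%
This moderate gap may indicate mild overfitting.

9


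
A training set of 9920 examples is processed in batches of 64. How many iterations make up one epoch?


Iterations per epoch = dataset_size / batch_size
= 9920 / 64
= 155

155


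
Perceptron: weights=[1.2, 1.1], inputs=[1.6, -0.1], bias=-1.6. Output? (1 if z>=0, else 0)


z = w . x + b
= 1.2*1.6 + 1.1*-0.1 + -1.6
= 1.92 + -0.11 + -1.6
= 1.81 + -1.6
= 0.21
Since z = 0.21 >= 0, output = 1

1


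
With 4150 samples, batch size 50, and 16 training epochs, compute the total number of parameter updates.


Iterations per epoch = 4150 / 50 = 83
Total updates = iterations_per_epoch * epochs
= 83 * 16
= 1328

1328


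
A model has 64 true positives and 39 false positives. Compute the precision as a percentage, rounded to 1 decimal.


Precision = TP / (TP + FP) * 100
= 64 / (64 + 39)
= 64 / 103
= 0.6214
= 62.1%

62.1


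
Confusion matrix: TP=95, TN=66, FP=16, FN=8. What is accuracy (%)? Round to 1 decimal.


Accuracy = (TP + TN) / (TP + TN + FP + FN) * 100
= (95 + 66) / (95 + 66 + 16 + 8)
= 161 / 185
= 0.8703
= 87.0%

87.0


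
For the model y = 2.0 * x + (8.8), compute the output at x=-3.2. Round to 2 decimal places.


y = 2.0 * -3.2 + (8.8)
= -6.4 + (8.8)
= 2.40

2.40


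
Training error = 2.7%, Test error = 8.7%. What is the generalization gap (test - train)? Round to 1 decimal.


Generalization gap = test_error - train_error
= 8.7 - 2.7
= 6.0%
A moderate gap.

6.0


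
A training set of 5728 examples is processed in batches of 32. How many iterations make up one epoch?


Iterations per epoch = dataset_size / batch_size
= 5728 / 32
= 179

179


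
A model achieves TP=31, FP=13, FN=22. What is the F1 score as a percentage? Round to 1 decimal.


Precision = TP / (TP + FP) = 31 / 44 = 0.7045
Recall = TP / (TP + FN) = 31 / 53 = 0.5849
F1 = 2 * P * R / (P + R)
= 2 * 0.7045 * 0.5849 / (0.7045 + 0.5849)
= 0.8242 / 1.2895
= 0.6392
As percentage: 63.9%

63.9


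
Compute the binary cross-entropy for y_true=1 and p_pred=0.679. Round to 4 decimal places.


For y=1: Loss = -log(p)
= -log(0.679)
= -(-0.3871)
= 0.3871

0.3871


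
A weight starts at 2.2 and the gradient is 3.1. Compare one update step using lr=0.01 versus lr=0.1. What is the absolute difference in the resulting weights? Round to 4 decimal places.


With lr=0.01: w_new = 2.2 - 0.01 * 3.1 = 2.169
With lr=0.1: w_new = 2.2 - 0.1 * 3.1 = 1.89
Absolute difference = |2.169 - 1.89|
= 0.2790

0.2790


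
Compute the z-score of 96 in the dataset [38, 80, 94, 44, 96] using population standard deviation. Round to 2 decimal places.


Mean = (38 + 80 + 94 + 44 + 96) / 5 = 70.4
Variance = sum((x_i - mean)^2) / n = 610.24
Std = sqrt(610.24) = 24.703
Z = (x - mean) / std
= (96 - 70.4) / 24.703
= 25.6 / 24.703
= 1.04

1.04


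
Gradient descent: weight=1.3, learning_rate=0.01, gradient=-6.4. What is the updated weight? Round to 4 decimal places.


w_new = w_old - lr * gradient
= 1.3 - 0.01 * -6.4
= 1.3 - (-0.064)
= 1.3640

1.3640


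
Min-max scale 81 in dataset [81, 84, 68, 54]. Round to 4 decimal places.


Min = 54, Max = 84
Range = 84 - 54 = 30
Scaled = (x - min) / (max - min)
= (81 - 54) / 30
= 27 / 30
= 0.9000

0.9000


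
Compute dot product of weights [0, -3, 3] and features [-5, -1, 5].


Element-wise products:
0 * -5 = 0
-3 * -1 = 3
3 * 5 = 15
Sum = 0 + 3 + 15
= 18

18


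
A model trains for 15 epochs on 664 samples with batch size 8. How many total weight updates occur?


Iterations per epoch = 664 / 8 = 83
Total updates = iterations_per_epoch * epochs
= 83 * 15
= 1245

1245


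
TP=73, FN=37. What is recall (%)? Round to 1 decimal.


Recall = TP / (TP + FN) * 100
= 73 / (73 + 37)
= 73 / 110
= 0.6636
= 66.4%

66.4


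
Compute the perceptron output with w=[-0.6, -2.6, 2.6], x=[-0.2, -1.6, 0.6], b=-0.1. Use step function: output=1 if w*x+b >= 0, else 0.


z = w . x + b
= -0.6*-0.2 + -2.6*-1.6 + 2.6*0.6 + -0.1
= 0.12 + 4.16 + 1.56 + -0.1
= 5.84 + -0.1
= 5.74
Since z = 5.74 >= 0, output = 1

1


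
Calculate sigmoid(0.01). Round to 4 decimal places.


sigmoid(z) = 1 / (1 + exp(-z))
exp(-(0.01)) = exp(-0.01) = 0.99
1 + 0.99 = 1.9901
1 / 1.9901 = 0.5025

0.5025


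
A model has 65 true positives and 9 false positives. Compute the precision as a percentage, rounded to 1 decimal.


Precision = TP / (TP + FP) * 100
= 65 / (65 + 9)
= 65 / 74
= 0.8784
= 87.8%

87.8


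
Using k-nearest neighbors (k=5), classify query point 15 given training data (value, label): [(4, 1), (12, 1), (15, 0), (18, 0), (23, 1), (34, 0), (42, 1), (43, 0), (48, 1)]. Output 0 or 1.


Distances from query 15:
Point 15 (class 0): distance = 0
Point 18 (class 0): distance = 3
Point 12 (class 1): distance = 3
Point 23 (class 1): distance = 8
Point 4 (class 1): distance = 11
K=5 nearest neighbors: classes = [0, 0, 1, 1, 1]
Votes for class 1: 3 / 5
Majority vote => class 1

1


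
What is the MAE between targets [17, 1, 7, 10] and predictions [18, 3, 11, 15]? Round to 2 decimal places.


Absolute errors: [1, 2, 4, 5]
Sum of absolute errors = 12
MAE = 12 / 4 = 3.00

3.00


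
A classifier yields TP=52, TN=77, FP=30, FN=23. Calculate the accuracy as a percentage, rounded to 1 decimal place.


Accuracy = (TP + TN) / (TP + TN + FP + FN) * 100
= (52 + 77) / (52 + 77 + 30 + 23)
= 129 / 182
= 0.7088
= 70.9%

70.9


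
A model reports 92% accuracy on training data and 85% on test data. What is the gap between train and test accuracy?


Gap = train_accuracy - test_accuracy
= 92 - 85
= 7%
This moderate gap may indicate mild overfitting.

7


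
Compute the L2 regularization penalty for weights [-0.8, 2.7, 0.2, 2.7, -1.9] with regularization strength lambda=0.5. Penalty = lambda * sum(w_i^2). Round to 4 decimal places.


Squaring each weight:
(-0.8)^2 = 0.64
2.7^2 = 7.29
0.2^2 = 0.04
2.7^2 = 7.29
(-1.9)^2 = 3.61
Sum of squares = 18.87
Penalty = 0.5 * 18.87 = 9.4350

9.4350


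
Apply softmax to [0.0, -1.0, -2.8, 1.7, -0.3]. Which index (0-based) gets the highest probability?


Softmax is a monotonic transformation, so it preserves the argmax.
We need to find the index of the maximum logit.
Index 0: 0.0
Index 1: -1.0
Index 2: -2.8
Index 3: 1.7
Index 4: -0.3
Maximum logit = 1.7 at index 3

3


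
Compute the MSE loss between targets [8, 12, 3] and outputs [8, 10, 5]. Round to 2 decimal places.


Differences: [0, 2, -2]
Squared errors: [0, 4, 4]
Sum of squared errors = 8
MSE = 8 / 3 = 2.67

2.67


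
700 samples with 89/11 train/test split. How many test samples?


Train samples = 700 * 89% = 623
Test samples = 700 - 623
= 77

77


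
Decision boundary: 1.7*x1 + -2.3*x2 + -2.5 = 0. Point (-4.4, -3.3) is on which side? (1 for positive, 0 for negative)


Compute 1.7 * -4.4 + -2.3 * -3.3 + -2.5
= -7.48 + 7.59 + -2.5
= -2.39
Since -2.39 < 0, the point is on the negative side.

0


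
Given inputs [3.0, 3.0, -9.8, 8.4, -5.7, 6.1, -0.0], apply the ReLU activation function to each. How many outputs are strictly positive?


ReLU(x) = max(0, x) for each element:
ReLU(3.0) = 3.0
ReLU(3.0) = 3.0
ReLU(-9.8) = 0
ReLU(8.4) = 8.4
ReLU(-5.7) = 0
ReLU(6.1) = 6.1
ReLU(-0.0) = 0
Active neurons (>0): 4

4


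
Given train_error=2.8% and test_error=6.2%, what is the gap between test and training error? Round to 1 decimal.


Generalization gap = test_error - train_error
= 6.2 - 2.8
= 3.4%
A moderate gap.

3.4


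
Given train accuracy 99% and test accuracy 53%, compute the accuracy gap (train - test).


Gap = train_accuracy - test_accuracy
= 99 - 53
= 46%
This large gap strongly indicates overfitting.

46


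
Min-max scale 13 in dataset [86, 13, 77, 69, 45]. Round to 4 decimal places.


Min = 13, Max = 86
Range = 86 - 13 = 73
Scaled = (x - min) / (max - min)
= (13 - 13) / 73
= 0 / 73
= 0.0000

0.0000


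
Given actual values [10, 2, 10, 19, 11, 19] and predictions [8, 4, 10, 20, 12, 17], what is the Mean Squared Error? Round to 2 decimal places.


Differences: [2, -2, 0, -1, -1, 2]
Squared errors: [4, 4, 0, 1, 1, 4]
Sum of squared errors = 14
MSE = 14 / 6 = 2.33

2.33


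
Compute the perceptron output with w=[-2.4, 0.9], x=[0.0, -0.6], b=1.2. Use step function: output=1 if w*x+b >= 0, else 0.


z = w . x + b
= -2.4*0.0 + 0.9*-0.6 + 1.2
= -0.0 + -0.54 + 1.2
= -0.54 + 1.2
= 0.66
Since z = 0.66 >= 0, output = 1

1


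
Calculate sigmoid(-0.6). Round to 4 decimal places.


sigmoid(z) = 1 / (1 + exp(-z))
exp(-(-0.6)) = exp(0.6) = 1.8221
1 + 1.8221 = 2.8221
1 / 2.8221 = 0.3543

0.3543


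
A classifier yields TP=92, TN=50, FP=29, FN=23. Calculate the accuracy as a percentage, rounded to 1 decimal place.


Accuracy = (TP + TN) / (TP + TN + FP + FN) * 100
= (92 + 50) / (92 + 50 + 29 + 23)
= 142 / 194
= 0.732
= 73.2%

73.2


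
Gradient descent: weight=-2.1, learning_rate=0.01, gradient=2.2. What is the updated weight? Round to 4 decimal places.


w_new = w_old - lr * gradient
= -2.1 - 0.01 * 2.2
= -2.1 - (0.022)
= -2.1220

-2.1220


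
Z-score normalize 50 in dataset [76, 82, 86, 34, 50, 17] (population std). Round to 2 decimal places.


Mean = (76 + 82 + 86 + 34 + 50 + 17) / 6 = 57.5
Variance = sum((x_i - mean)^2) / n = 667.25
Std = sqrt(667.25) = 25.8312
Z = (x - mean) / std
= (50 - 57.5) / 25.8312
= -7.5 / 25.8312
= -0.29

-0.29


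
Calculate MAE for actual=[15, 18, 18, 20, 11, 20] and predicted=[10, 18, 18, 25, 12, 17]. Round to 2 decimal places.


Absolute errors: [5, 0, 0, 5, 1, 3]
Sum of absolute errors = 14
MAE = 14 / 6 = 2.33

2.33


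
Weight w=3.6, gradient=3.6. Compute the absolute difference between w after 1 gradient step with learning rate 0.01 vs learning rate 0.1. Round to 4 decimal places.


With lr=0.01: w_new = 3.6 - 0.01 * 3.6 = 3.564
With lr=0.1: w_new = 3.6 - 0.1 * 3.6 = 3.24
Absolute difference = |3.564 - 3.24|
= 0.3240

0.3240


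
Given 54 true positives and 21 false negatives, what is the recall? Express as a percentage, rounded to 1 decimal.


Recall = TP / (TP + FN) * 100
= 54 / (54 + 21)
= 54 / 75
= 0.72
= 72.0%

72.0


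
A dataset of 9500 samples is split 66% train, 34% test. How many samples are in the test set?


Train samples = 9500 * 66% = 6270
Test samples = 9500 - 6270
= 3230

3230


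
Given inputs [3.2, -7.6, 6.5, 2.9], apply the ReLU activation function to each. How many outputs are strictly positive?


ReLU(x) = max(0, x) for each element:
ReLU(3.2) = 3.2
ReLU(-7.6) = 0
ReLU(6.5) = 6.5
ReLU(2.9) = 2.9
Active neurons (>0): 3

3


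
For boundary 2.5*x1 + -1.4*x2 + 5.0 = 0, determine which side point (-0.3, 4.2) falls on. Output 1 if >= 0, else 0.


Compute 2.5 * -0.3 + -1.4 * 4.2 + 5.0
= -0.75 + -5.88 + 5.0
= -1.63
Since -1.63 < 0, the point is on the negative side.

0


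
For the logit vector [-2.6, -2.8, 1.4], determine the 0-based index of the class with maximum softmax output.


Softmax is a monotonic transformation, so it preserves the argmax.
We need to find the index of the maximum logit.
Index 0: -2.6
Index 1: -2.8
Index 2: 1.4
Maximum logit = 1.4 at index 2

2


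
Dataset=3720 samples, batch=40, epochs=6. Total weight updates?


Iterations per epoch = 3720 / 40 = 93
Total updates = iterations_per_epoch * epochs
= 93 * 6
= 558

558


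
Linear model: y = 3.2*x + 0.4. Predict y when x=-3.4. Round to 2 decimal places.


y = 3.2 * -3.4 + (0.4)
= -10.88 + (0.4)
= -10.48

-10.48


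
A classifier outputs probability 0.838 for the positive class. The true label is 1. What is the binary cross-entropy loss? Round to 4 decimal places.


For y=1: Loss = -log(p)
= -log(0.838)
= -(-0.1767)
= 0.1767

0.1767


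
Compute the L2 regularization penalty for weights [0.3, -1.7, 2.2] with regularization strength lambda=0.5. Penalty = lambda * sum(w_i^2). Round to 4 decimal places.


Squaring each weight:
0.3^2 = 0.09
(-1.7)^2 = 2.89
2.2^2 = 4.84
Sum of squares = 7.82
Penalty = 0.5 * 7.82 = 3.9100

3.9100


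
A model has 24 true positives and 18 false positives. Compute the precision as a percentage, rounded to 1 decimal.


Precision = TP / (TP + FP) * 100
= 24 / (24 + 18)
= 24 / 42
= 0.5714
= 57.1%

57.1


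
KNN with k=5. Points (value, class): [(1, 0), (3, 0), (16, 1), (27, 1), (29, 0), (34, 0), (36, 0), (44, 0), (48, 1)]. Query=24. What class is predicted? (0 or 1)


Distances from query 24:
Point 27 (class 1): distance = 3
Point 29 (class 0): distance = 5
Point 16 (class 1): distance = 8
Point 34 (class 0): distance = 10
Point 36 (class 0): distance = 12
K=5 nearest neighbors: classes = [1, 0, 1, 0, 0]
Votes for class 1: 2 / 5
Majority vote => class 0

0


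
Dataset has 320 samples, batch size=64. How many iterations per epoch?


Iterations per epoch = dataset_size / batch_size
= 320 / 64
= 5

5


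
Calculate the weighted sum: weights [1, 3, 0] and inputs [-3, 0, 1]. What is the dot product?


Element-wise products:
1 * -3 = -3
3 * 0 = 0
0 * 1 = 0
Sum = -3 + 0 + 0
= -3

-3


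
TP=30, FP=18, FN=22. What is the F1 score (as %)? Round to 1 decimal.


Precision = TP / (TP + FP) = 30 / 48 = 0.625
Recall = TP / (TP + FN) = 30 / 52 = 0.5769
F1 = 2 * P * R / (P + R)
= 2 * 0.625 * 0.5769 / (0.625 + 0.5769)
= 0.7212 / 1.2019
= 0.6
As percentage: 60.0%

60.0


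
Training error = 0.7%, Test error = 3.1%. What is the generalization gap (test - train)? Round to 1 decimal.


Generalization gap = test_error - train_error
= 3.1 - 0.7
= 2.4%
A moderate gap.

2.4


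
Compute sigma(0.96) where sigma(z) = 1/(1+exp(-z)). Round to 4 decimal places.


sigmoid(z) = 1 / (1 + exp(-z))
exp(-(0.96)) = exp(-0.96) = 0.3829
1 + 0.3829 = 1.3829
1 / 1.3829 = 0.7231

0.7231


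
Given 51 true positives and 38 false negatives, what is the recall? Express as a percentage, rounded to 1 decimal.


Recall = TP / (TP + FN) * 100
= 51 / (51 + 38)
= 51 / 89
= 0.573
= 57.3%

57.3


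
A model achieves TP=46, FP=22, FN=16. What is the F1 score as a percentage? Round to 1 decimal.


Precision = TP / (TP + FP) = 46 / 68 = 0.6765
Recall = TP / (TP + FN) = 46 / 62 = 0.7419
F1 = 2 * P * R / (P + R)
= 2 * 0.6765 * 0.7419 / (0.6765 + 0.7419)
= 1.0038 / 1.4184
= 0.7077
As percentage: 70.8%

70.8


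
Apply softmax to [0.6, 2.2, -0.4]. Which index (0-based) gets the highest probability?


Softmax is a monotonic transformation, so it preserves the argmax.
We need to find the index of the maximum logit.
Index 0: 0.6
Index 1: 2.2
Index 2: -0.4
Maximum logit = 2.2 at index 1

1


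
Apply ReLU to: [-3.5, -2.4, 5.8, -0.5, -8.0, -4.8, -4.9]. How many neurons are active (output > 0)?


ReLU(x) = max(0, x) for each element:
ReLU(-3.5) = 0
ReLU(-2.4) = 0
ReLU(5.8) = 5.8
ReLU(-0.5) = 0
ReLU(-8.0) = 0
ReLU(-4.8) = 0
ReLU(-4.9) = 0
Active neurons (>0): 1

1


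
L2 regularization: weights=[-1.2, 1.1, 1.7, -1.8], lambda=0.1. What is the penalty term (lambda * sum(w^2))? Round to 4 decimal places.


Squaring each weight:
(-1.2)^2 = 1.44
1.1^2 = 1.21
1.7^2 = 2.89
(-1.8)^2 = 3.24
Sum of squares = 8.78
Penalty = 0.1 * 8.78 = 0.8780

0.8780


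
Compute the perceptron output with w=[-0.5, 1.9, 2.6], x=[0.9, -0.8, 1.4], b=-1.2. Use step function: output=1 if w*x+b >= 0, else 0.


z = w . x + b
= -0.5*0.9 + 1.9*-0.8 + 2.6*1.4 + -1.2
= -0.45 + -1.52 + 3.64 + -1.2
= 1.67 + -1.2
= 0.47
Since z = 0.47 >= 0, output = 1

1


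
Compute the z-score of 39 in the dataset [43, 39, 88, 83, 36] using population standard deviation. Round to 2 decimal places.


Mean = (43 + 39 + 88 + 83 + 36) / 5 = 57.8
Variance = sum((x_i - mean)^2) / n = 518.96
Std = sqrt(518.96) = 22.7807
Z = (x - mean) / std
= (39 - 57.8) / 22.7807
= -18.8 / 22.7807
= -0.83

-0.83


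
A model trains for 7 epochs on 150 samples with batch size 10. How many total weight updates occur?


Iterations per epoch = 150 / 10 = 15
Total updates = iterations_per_epoch * epochs
= 15 * 7
= 105

105


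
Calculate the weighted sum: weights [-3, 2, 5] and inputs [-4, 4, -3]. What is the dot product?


Element-wise products:
-3 * -4 = 12
2 * 4 = 8
5 * -3 = -15
Sum = 12 + 8 + -15
= 5

5
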